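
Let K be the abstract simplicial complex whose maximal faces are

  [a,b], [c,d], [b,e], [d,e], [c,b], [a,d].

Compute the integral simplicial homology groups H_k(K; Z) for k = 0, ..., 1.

Fix the vertex order a < b < c < d < e and write every simplex with vertices in increasing order. Then dim K = 1 and the simplices of K are:

  0-simplices (5): a, b, c, d, e
  1-simplices (6): ab, ad, bc, be, cd, de

Hence C_0 ≅ Z^5, C_1 ≅ Z^6.

∂_1: C_1 → C_0 is given by ∂[p,q] = [q] − [p]. For instance
  ∂de = e − d.
The resulting 5×6 matrix has rank 4, and its Smith normal form has invariant factors (1,1,1,1).

Now H_k = ker ∂_k / im ∂_{k+1}, so:

  H_0: rank C_0 − rank ∂_1 = 5 − 4 = 1, and the invariant factors of ∂_1 are all 1, so H_0 ≅ Z.
  H_1: rank ker ∂_1 − rank ∂_2 = (6 − 4) − 0 = 2, and there is no ∂_2, so H_1 ≅ Z^2.

H_0 = Z,  H_1 = Z^2.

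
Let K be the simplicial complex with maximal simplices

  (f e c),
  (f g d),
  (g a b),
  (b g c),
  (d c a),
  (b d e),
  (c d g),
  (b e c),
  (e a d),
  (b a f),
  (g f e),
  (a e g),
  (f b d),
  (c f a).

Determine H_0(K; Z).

H_0 = Z.

We work with the vertex ordering a < b < c < d < e < f < g. The simplices of K, each written with vertices in increasing order, are:

  0-simplices (7): a, b, c, d, e, f, g
  1-simplices (21): ab, ac, ad, ae, af, ag, bc, bd, be, bf, bg, cd, ce, cf, cg, de, df, dg, ef, eg, fg
  2-simplices (14): abf, abg, acd, acf, ade, aeg, bce, bcg, bde, bdf, cdg, cef, dfg, efg

so the chain groups are C_0 ≅ Z^7, C_1 ≅ Z^21, C_2 ≅ Z^14.

The boundary map ∂_1: C_1 → C_0 maps an edge to its endpoints' difference, ∂[p,q] = q − p.
The resulting 7×21 matrix has rank 6, and its Smith normal form has invariant factors (1,1,1,1,1,1).

∂_2: C_2 → C_1 maps a triangle to the signed sum of its edges. For instance
  ∂ade = de − ae + ad,
  ∂acf = cf − af + ac.
The resulting 21×14 matrix has rank 13, and its Smith normal form has invariant factors (1,1,1,1,1,1,1,1,1,1,1,1,1).

Reading off H_k = ker ∂_k / im ∂_{k+1}:

  H_0: rank C_0 − rank ∂_1 = 7 − 6 = 1, and the invariant factors of ∂_1 are all 1, so H_0 = Z.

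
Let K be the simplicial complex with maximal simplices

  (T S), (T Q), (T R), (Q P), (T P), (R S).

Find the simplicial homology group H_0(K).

H_0 = Z.

Take the total order P < Q < R < S < T on the vertex set. Then K (dimension 1) consists of the simplices:

  0-simplices (5): P, Q, R, S, T
  1-simplices (6): PQ, PT, QT, RS, RT, ST

so the chain groups are C_0 ≅ Z^5, C_1 ≅ Z^6.

∂_1: C_1 → C_0 is given by ∂[p,q] = [q] − [p].
The resulting 5×6 matrix has rank 4, and its Smith normal form has invariant factors (1,1,1,1).

From H_k ≅ ker(∂_k) / im(∂_{k+1}) we obtain:

  H_0: rank C_0 − rank ∂_1 = 5 − 4 = 1, and the invariant factors of ∂_1 are all 1, so H_0 = Z.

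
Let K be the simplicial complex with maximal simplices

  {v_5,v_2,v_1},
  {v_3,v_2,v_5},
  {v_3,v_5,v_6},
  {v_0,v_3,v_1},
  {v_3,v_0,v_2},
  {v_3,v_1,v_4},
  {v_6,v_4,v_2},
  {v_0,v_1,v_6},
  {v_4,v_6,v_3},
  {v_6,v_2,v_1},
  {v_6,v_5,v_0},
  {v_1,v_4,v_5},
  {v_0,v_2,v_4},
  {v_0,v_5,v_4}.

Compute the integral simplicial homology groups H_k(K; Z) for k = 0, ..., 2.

Fix the vertex order v_0 < v_1 < v_2 < v_3 < v_4 < v_5 < v_6 and write every simplex with vertices in increasing order. Then dim K = 2 and the simplices of K are:

  0-simplices (7): [v_0], [v_1], [v_2], [v_3], [v_4], [v_5], [v_6]
  1-simplices (21): (21 of them)
  2-simplices (14): (14 of them)

Hence C_0 ≅ Z^7, C_1 ≅ Z^21, C_2 ≅ Z^14.

∂_1: C_1 → C_0 is given by ∂[p,q] = [q] − [p]. For instance
  ∂[v_2,v_6] = [v_6] − [v_2].
As a 7×21 matrix over Z this has rank 6, with invariant factors (1,1,1,1,1,1).

Boundary ∂_2: C_2 → C_1 acts by ∂[p,q,r] = [q,r] − [p,r] + [p,q]. For instance
  ∂[v_2,v_4,v_6] = [v_4,v_6] − [v_2,v_6] + [v_2,v_4],
  ∂[v_1,v_4,v_5] = [v_4,v_5] − [v_1,v_5] + [v_1,v_4].
The resulting 21×14 matrix has rank 13, and its Smith normal form has invariant factors (1,1,1,1,1,1,1,1,1,1,1,1,1).

From H_k ≅ ker(∂_k) / im(∂_{k+1}) we obtain:

  H_0: rank C_0 − rank ∂_1 = 7 − 6 = 1, and the invariant factors of ∂_1 are all 1, so H_0 ≅ Z.
  H_1: rank ker ∂_1 − rank ∂_2 = (21 − 6) − 13 = 2, and the invariant factors of ∂_2 are all 1, so H_1 ≅ Z^2.
  H_2: rank ker ∂_2 − rank ∂_3 = (14 − 13) − 0 = 1, and there is no ∂_3, so H_2 ≅ Z.

(K is a triangulation of the torus T^2.)

H_0 ≅ Z,  H_1 ≅ Z^2,  H_2 ≅ Z.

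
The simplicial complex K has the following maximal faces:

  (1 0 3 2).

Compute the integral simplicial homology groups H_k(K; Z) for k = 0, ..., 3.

H_0 ≅ Z,  H_1 = 0,  H_2 = 0,  H_3 = 0.

Take the total order 0 < 1 < 2 < 3 on the vertex set. Then K (dimension 3) consists of the simplices:

  0-simplices (4): [0], [1], [2], [3]
  1-simplices (6): [0,1], [0,2], [0,3], [1,2], [1,3], [2,3]
  2-simplices (4): [0,1,2], [0,1,3], [0,2,3], [1,2,3]
  3-simplices (1): [0,1,2,3]

so the chain groups are C_0 ≅ Z^4, C_1 ≅ Z^6, C_2 ≅ Z^4, C_3 ≅ Z^1.

∂_1: C_1 → C_0 sends each edge [p,q] (with p < q) to q − p. For instance
  ∂[1,2] = [2] − [1].
As a 4×6 matrix over Z this has rank 3, with invariant factors (1,1,1).

Boundary ∂_2: C_2 → C_1 maps a triangle to the signed sum of its edges. For instance
  ∂[1,2,3] = [2,3] − [1,3] + [1,2],
  ∂[0,2,3] = [2,3] − [0,3] + [0,2].
The resulting 6×4 matrix has rank 3, and its Smith normal form has invariant factors (1,1,1).

The boundary map ∂_3: C_3 → C_2 sends each 3-simplex σ to the alternating sum Σ_i (−1)^i (σ with its i-th vertex removed). For instance
  ∂[0,1,2,3] = [1,2,3] − [0,2,3] + [0,1,3] − [0,1,2].
The 4×1 boundary matrix has rank 1 and Smith normal form diag(1).

Computing H_k = (kernel of ∂_k) / (image of ∂_{k+1}):

  H_0: rank C_0 − rank ∂_1 = 4 − 3 = 1, and the invariant factors of ∂_1 are all 1, so H_0 ≅ Z.
  H_1: rank ker ∂_1 − rank ∂_2 = (6 − 3) − 3 = 0, and the invariant factors of ∂_2 are all 1, so H_1 ≅ 0.
  H_2: rank ker ∂_2 − rank ∂_3 = (4 − 3) − 1 = 0, and the invariant factors of ∂_3 are all 1, so H_2 ≅ 0.
  H_3: rank ker ∂_3 − rank ∂_4 = (1 − 1) − 0 = 0, and there is no ∂_4, so H_3 ≅ 0.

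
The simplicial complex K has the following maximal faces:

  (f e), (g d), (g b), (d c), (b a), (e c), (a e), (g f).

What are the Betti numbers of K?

Take the total order a < b < c < d < e < f < g on the vertex set. Then K (dimension 1) consists of the simplices:

  0-simplices (7): a, b, c, d, e, f, g
  1-simplices (8): ab, ae, bg, cd, ce, dg, ef, fg

giving chain groups C_0 ≅ Z^7, C_1 ≅ Z^8.

The boundary map ∂_1: C_1 → C_0 sends each edge [p,q] (with p < q) to q − p.
The 7×8 boundary matrix has rank 6 and Smith normal form diag(1,1,1,1,1,1).

Reading off H_k = ker ∂_k / im ∂_{k+1}:

  H_0: rank C_0 − rank ∂_1 = 7 − 6 = 1, and the invariant factors of ∂_1 are all 1, so H_0 ≅ Z.
  H_1: rank ker ∂_1 − rank ∂_2 = (8 − 6) − 0 = 2, and there is no ∂_2, so H_1 ≅ Z^2.

As a check, the Euler characteristic is 7 − 8 = -1, which agrees with 1 − 2 = -1.

Hence the Betti numbers are b_0 = 1, b_1 = 2.

b_0 = 1, b_1 = 2.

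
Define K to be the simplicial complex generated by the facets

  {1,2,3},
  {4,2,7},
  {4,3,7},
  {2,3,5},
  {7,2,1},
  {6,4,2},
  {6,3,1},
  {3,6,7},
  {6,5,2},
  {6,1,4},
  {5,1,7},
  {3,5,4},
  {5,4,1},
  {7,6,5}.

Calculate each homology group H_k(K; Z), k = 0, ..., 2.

We work with the vertex ordering 1 < 2 < 3 < 4 < 5 < 6 < 7. The simplices of K, each written with vertices in increasing order, are:

  0-simplices (7): [1], [2], [3], [4], [5], [6], [7]
  1-simplices (21): [1,2], [1,3], [1,4], [1,5], [1,6], [1,7], [2,3], [2,4], [2,5], [2,6], [2,7], [3,4], [3,5], [3,6], [3,7], [4,5], [4,6], [4,7], [5,6], [5,7], [6,7]
  2-simplices (14): [1,2,3], [1,2,7], [1,3,6], [1,4,5], [1,4,6], [1,5,7], [2,3,5], [2,4,6], [2,4,7], [2,5,6], [3,4,5], [3,4,7], [3,6,7], [5,6,7]

so the chain groups are C_0 ≅ Z^7, C_1 ≅ Z^21, C_2 ≅ Z^14.

Boundary ∂_1: C_1 → C_0 sends each edge [p,q] (with p < q) to q − p. For instance
  ∂[2,3] = [3] − [2].
As a 7×21 matrix over Z this has rank 6, with invariant factors (1,1,1,1,1,1).

The boundary map ∂_2: C_2 → C_1 sends each 2-simplex [p,q,r] to [q,r] − [p,r] + [p,q]. For instance
  ∂[3,4,5] = [4,5] − [3,5] + [3,4],
  ∂[1,3,6] = [3,6] − [1,6] + [1,3].
The resulting 21×14 matrix has rank 13, and its Smith normal form has invariant factors (1,1,1,1,1,1,1,1,1,1,1,1,1).

Reading off H_k = ker ∂_k / im ∂_{k+1}:

  H_0: rank C_0 − rank ∂_1 = 7 − 6 = 1, and the invariant factors of ∂_1 are all 1, so H_0 ≅ Z.
  H_1: rank ker ∂_1 − rank ∂_2 = (21 − 6) − 13 = 2, and the invariant factors of ∂_2 are all 1, so H_1 ≅ Z^2.
  H_2: rank ker ∂_2 − rank ∂_3 = (14 − 13) − 0 = 1, and there is no ∂_3, so H_2 ≅ Z.

H_0 = Z,  H_1 = Z^2,  H_2 = Z.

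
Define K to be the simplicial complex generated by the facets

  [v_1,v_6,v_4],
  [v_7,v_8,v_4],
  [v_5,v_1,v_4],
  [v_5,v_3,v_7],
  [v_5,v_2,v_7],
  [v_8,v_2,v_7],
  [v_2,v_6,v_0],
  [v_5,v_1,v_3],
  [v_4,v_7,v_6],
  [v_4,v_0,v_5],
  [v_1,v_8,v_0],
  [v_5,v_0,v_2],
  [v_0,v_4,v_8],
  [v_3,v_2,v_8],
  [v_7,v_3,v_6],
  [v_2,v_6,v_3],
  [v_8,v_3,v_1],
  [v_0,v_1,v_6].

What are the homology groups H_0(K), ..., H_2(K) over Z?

H_0 ≅ Z,  H_1 ≅ Z × Z/2,  H_2 = 0.

Fix the vertex order v_0 < v_1 < v_2 < v_3 < v_4 < v_5 < v_6 < v_7 < v_8 and write every simplex with vertices in increasing order. Then dim K = 2 and the simplices of K are:

  0-simplices (9): [v_0], [v_1], [v_2], [v_3], [v_4], [v_5], [v_6], [v_7], [v_8]
  1-simplices (27): (27 of them)
  2-simplices (18): (18 of them)

giving chain groups C_0 ≅ Z^9, C_1 ≅ Z^27, C_2 ≅ Z^18.

∂_1: C_1 → C_0 maps an edge to its endpoints' difference, ∂[p,q] = q − p.
This gives a 9×27 integer matrix of rank 8; reducing to Smith normal form yields diagonal entries (1,1,1,1,1,1,1,1).

∂_2: C_2 → C_1 sends each 2-simplex [p,q,r] to [q,r] − [p,r] + [p,q]. For instance
  ∂[v_2,v_5,v_7] = [v_5,v_7] − [v_2,v_7] + [v_2,v_5],
  ∂[v_2,v_7,v_8] = [v_7,v_8] − [v_2,v_8] + [v_2,v_7].
The 27×18 boundary matrix has rank 18 and Smith normal form diag(1,1,1,1,1,1,1,1,1,1,1,1,1,1,1,1,1,2).

Reading off H_k = ker ∂_k / im ∂_{k+1}:

  H_0: rank C_0 − rank ∂_1 = 9 − 8 = 1, and the invariant factors of ∂_1 are all 1, so H_0 ≅ Z.
  H_1: rank ker ∂_1 − rank ∂_2 = (27 − 8) − 18 = 1, and ∂_2 has invariant factor 2 > 1, so H_1 ≅ Z × Z/2.
  H_2: rank ker ∂_2 − rank ∂_3 = (18 − 18) − 0 = 0, and there is no ∂_3, so H_2 ≅ 0.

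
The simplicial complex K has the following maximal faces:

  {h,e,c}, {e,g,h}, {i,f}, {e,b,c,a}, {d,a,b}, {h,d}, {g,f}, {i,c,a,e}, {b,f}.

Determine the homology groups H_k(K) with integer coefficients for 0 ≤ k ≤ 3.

K has 9 vertices, 19 edges, 10 triangles, 2 3-simplices.
rank ∂_0 = 0, rank ∂_1 = 8 ⇒ b_0 = 9 − 0 − 8 = 1; all invariant factors of ∂_1 are 1 so no torsion. So H_0 ≅ Z.
rank ∂_1 = 8, rank ∂_2 = 8 ⇒ b_1 = 19 − 8 − 8 = 3; all invariant factors of ∂_2 are 1 so no torsion. So H_1 ≅ Z^3.
rank ∂_2 = 8, rank ∂_3 = 2 ⇒ b_2 = 10 − 8 − 2 = 0; all invariant factors of ∂_3 are 1 so no torsion. So H_2 ≅ 0.
rank ∂_3 = 2, rank ∂_4 = 0 ⇒ b_3 = 2 − 2 − 0 = 0. So H_3 ≅ 0.

H_0 = Z,  H_1 = Z^3,  H_2 = 0,  H_3 = 0.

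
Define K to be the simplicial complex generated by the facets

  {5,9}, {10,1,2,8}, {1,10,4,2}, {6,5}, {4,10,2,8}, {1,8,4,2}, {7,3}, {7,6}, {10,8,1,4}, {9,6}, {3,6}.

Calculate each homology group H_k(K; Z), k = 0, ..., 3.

Take the total order 1 < 2 < 3 < 4 < 5 < 6 < 7 < 8 < 9 < 10 on the vertex set. Then K (dimension 3) consists of the simplices:

  0-simplices (10): [1], [2], [3], [4], [5], [6], [7], [8], [9], [10]
  1-simplices (16): [1,2], [1,4], [1,8], [1,10], [2,4], [2,8], [2,10], [3,6], [3,7], [4,8], [4,10], [5,6], [5,9], [6,7], [6,9], [8,10]
  2-simplices (10): [1,2,4], [1,2,8], [1,2,10], [1,4,8], [1,4,10], [1,8,10], [2,4,8], [2,4,10], [2,8,10], [4,8,10]
  3-simplices (5): [1,2,4,8], [1,2,4,10], [1,2,8,10], [1,4,8,10], [2,4,8,10]

Hence C_0 ≅ Z^10, C_1 ≅ Z^16, C_2 ≅ Z^10, C_3 ≅ Z^5.

∂_1: C_1 → C_0 sends each edge [p,q] (with p < q) to q − p.
As a 10×16 matrix over Z this has rank 8, with invariant factors (1,1,1,1,1,1,1,1).

The boundary map ∂_2: C_2 → C_1 sends each 2-simplex [p,q,r] to [q,r] − [p,r] + [p,q]. For instance
  ∂[1,8,10] = [8,10] − [1,10] + [1,8],
  ∂[1,2,4] = [2,4] − [1,4] + [1,2].
The 16×10 boundary matrix has rank 6 and Smith normal form diag(1,1,1,1,1,1).

Boundary ∂_3: C_3 → C_2 sends each 3-simplex σ to the alternating sum Σ_i (−1)^i (σ with its i-th vertex removed). For instance
  ∂[1,2,4,10] = [2,4,10] − [1,4,10] + [1,2,10] − [1,2,4],
  ∂[1,4,8,10] = [4,8,10] − [1,8,10] + [1,4,10] − [1,4,8].
The resulting 10×5 matrix has rank 4, and its Smith normal form has invariant factors (1,1,1,1).

Now H_k = ker ∂_k / im ∂_{k+1}, so:

  H_0: rank C_0 − rank ∂_1 = 10 − 8 = 2, and the invariant factors of ∂_1 are all 1, so H_0 ≅ Z^2.
  H_1: rank ker ∂_1 − rank ∂_2 = (16 − 8) − 6 = 2, and the invariant factors of ∂_2 are all 1, so H_1 ≅ Z^2.
  H_2: rank ker ∂_2 − rank ∂_3 = (10 − 6) − 4 = 0, and the invariant factors of ∂_3 are all 1, so H_2 ≅ 0.
  H_3: rank ker ∂_3 − rank ∂_4 = (5 − 4) − 0 = 1, and there is no ∂_4, so H_3 ≅ Z.

H_0 ≅ Z^2,  H_1 ≅ Z^2,  H_2 = 0,  H_3 ≅ Z.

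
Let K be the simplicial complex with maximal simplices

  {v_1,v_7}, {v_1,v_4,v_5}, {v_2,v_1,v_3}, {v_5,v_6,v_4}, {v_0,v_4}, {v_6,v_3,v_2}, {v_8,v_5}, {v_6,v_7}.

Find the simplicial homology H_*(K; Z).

H_0 ≅ Z,  H_1 ≅ Z^2,  H_2 = 0.

Fix the vertex order v_0 < v_1 < v_2 < v_3 < v_4 < v_5 < v_6 < v_7 < v_8 and write every simplex with vertices in increasing order. Then dim K = 2 and the simplices of K are:

  0-simplices (9): [v_0], [v_1], [v_2], [v_3], [v_4], [v_5], [v_6], [v_7], [v_8]
  1-simplices (14): [v_0,v_4], [v_1,v_2], [v_1,v_3], [v_1,v_4], [v_1,v_5], [v_1,v_7], [v_2,v_3], [v_2,v_6], [v_3,v_6], [v_4,v_5], [v_4,v_6], [v_5,v_6], [v_5,v_8], [v_6,v_7]
  2-simplices (4): [v_1,v_2,v_3], [v_1,v_4,v_5], [v_2,v_3,v_6], [v_4,v_5,v_6]

giving chain groups C_0 ≅ Z^9, C_1 ≅ Z^14, C_2 ≅ Z^4.

∂_1: C_1 → C_0 is given by ∂[p,q] = [q] − [p]. For instance
  ∂[v_5,v_8] = [v_8] − [v_5].
This gives a 9×14 integer matrix of rank 8; reducing to Smith normal form yields diagonal entries (1,1,1,1,1,1,1,1).

The boundary map ∂_2: C_2 → C_1 maps a triangle to the signed sum of its edges. For instance
  ∂[v_1,v_2,v_3] = [v_2,v_3] − [v_1,v_3] + [v_1,v_2],
  ∂[v_2,v_3,v_6] = [v_3,v_6] − [v_2,v_6] + [v_2,v_3].
The resulting 14×4 matrix has rank 4, and its Smith normal form has invariant factors (1,1,1,1).

Computing H_k = (kernel of ∂_k) / (image of ∂_{k+1}):

  H_0: rank C_0 − rank ∂_1 = 9 − 8 = 1, and the invariant factors of ∂_1 are all 1, so H_0 ≅ Z.
  H_1: rank ker ∂_1 − rank ∂_2 = (14 − 8) − 4 = 2, and the invariant factors of ∂_2 are all 1, so H_1 ≅ Z^2.
  H_2: rank ker ∂_2 − rank ∂_3 = (4 − 4) − 0 = 0, and there is no ∂_3, so H_2 ≅ 0.

As a check, the Euler characteristic is 9 − 14 + 4 = -1, which agrees with 1 − 2 + 0 = -1.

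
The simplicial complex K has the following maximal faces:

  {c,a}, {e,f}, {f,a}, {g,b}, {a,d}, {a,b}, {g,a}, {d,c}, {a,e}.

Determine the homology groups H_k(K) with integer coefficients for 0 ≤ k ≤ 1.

Order the vertices as a < b < c < d < e < f < g. Listing each simplex with vertices in this order, K has dimension 1 with simplices:

  0-simplices (7): a, b, c, d, e, f, g
  1-simplices (9): ab, ac, ad, ae, af, ag, bg, cd, ef

Hence C_0 ≅ Z^7, C_1 ≅ Z^9.

The boundary map ∂_1: C_1 → C_0 is given by ∂[p,q] = [q] − [p]. For instance
  ∂bg = g − b.
The 7×9 boundary matrix has rank 6 and Smith normal form diag(1,1,1,1,1,1).

Reading off H_k = ker ∂_k / im ∂_{k+1}:

  H_0: rank C_0 − rank ∂_1 = 7 − 6 = 1, and the invariant factors of ∂_1 are all 1, so H_0 ≅ Z.
  H_1: rank ker ∂_1 − rank ∂_2 = (9 − 6) − 0 = 3, and there is no ∂_2, so H_1 ≅ Z^3.

(K is a triangulation of a wedge of 3 circles.)

H_0 = Z,  H_1 = Z^3.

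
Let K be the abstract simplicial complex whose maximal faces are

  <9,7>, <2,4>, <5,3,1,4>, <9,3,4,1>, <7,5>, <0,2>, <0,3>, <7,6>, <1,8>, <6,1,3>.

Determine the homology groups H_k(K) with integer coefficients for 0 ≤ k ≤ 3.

H_0 = Z,  H_1 = Z^3,  H_2 = 0,  H_3 = 0.

Fix the vertex order 0 < 1 < 2 < 3 < 4 < 5 < 6 < 7 < 8 < 9 and write every simplex with vertices in increasing order. Then dim K = 3 and the simplices of K are:

  0-simplices (10): [0], [1], [2], [3], [4], [5], [6], [7], [8], [9]
  1-simplices (18): [0,2], [0,3], [1,3], [1,4], [1,5], [1,6], [1,8], [1,9], [2,4], [3,4], [3,5], [3,6], [3,9], [4,5], [4,9], [5,7], [6,7], [7,9]
  2-simplices (8): [1,3,4], [1,3,5], [1,3,6], [1,3,9], [1,4,5], [1,4,9], [3,4,5], [3,4,9]
  3-simplices (2): [1,3,4,5], [1,3,4,9]

giving chain groups C_0 ≅ Z^10, C_1 ≅ Z^18, C_2 ≅ Z^8, C_3 ≅ Z^2.

The boundary map ∂_1: C_1 → C_0 is given by ∂[p,q] = [q] − [p]. For instance
  ∂[0,2] = [2] − [0].
This gives a 10×18 integer matrix of rank 9; reducing to Smith normal form yields diagonal entries (1,1,1,1,1,1,1,1,1).

∂_2: C_2 → C_1 maps a triangle to the signed sum of its edges. For instance
  ∂[1,4,5] = [4,5] − [1,5] + [1,4],
  ∂[3,4,5] = [4,5] − [3,5] + [3,4].
As a 18×8 matrix over Z this has rank 6, with invariant factors (1,1,1,1,1,1).

∂_3: C_3 → C_2 sends each 3-simplex σ to the alternating sum Σ_i (−1)^i (σ with its i-th vertex removed). For instance
  ∂[1,3,4,9] = [3,4,9] − [1,4,9] + [1,3,9] − [1,3,4],
  ∂[1,3,4,5] = [3,4,5] − [1,4,5] + [1,3,5] − [1,3,4].
This gives a 8×2 integer matrix of rank 2; reducing to Smith normal form yields diagonal entries (1,1).

Reading off H_k = ker ∂_k / im ∂_{k+1}:

  H_0: rank C_0 − rank ∂_1 = 10 − 9 = 1, and the invariant factors of ∂_1 are all 1, so H_0 = Z.
  H_1: rank ker ∂_1 − rank ∂_2 = (18 − 9) − 6 = 3, and the invariant factors of ∂_2 are all 1, so H_1 = Z^3.
  H_2: rank ker ∂_2 − rank ∂_3 = (8 − 6) − 2 = 0, and the invariant factors of ∂_3 are all 1, so H_2 = 0.
  H_3: rank ker ∂_3 − rank ∂_4 = (2 − 2) − 0 = 0, and there is no ∂_4, so H_3 = 0.

As a check, the Euler characteristic is 10 − 18 + 8 − 2 = -2, which agrees with 1 − 3 + 0 − 0 = -2.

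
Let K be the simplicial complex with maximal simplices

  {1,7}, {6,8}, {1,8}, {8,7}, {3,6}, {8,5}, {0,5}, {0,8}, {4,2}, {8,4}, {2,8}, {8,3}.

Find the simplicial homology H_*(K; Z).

K has 9 vertices, 12 edges.
rank ∂_0 = 0, rank ∂_1 = 8 ⇒ b_0 = 9 − 0 − 8 = 1; all invariant factors of ∂_1 are 1 so no torsion. So H_0 ≅ Z.
rank ∂_1 = 8, rank ∂_2 = 0 ⇒ b_1 = 12 − 8 − 0 = 4. So H_1 ≅ Z^4.

H_0 = Z,  H_1 = Z^4.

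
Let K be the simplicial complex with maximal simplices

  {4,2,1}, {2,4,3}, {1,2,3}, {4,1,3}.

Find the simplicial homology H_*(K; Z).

H_0 = Z,  H_1 = 0,  H_2 = Z.

Order the vertices as 1 < 2 < 3 < 4. Listing each simplex with vertices in this order, K has dimension 2 with simplices:

  0-simplices (4): [1], [2], [3], [4]
  1-simplices (6): [1,2], [1,3], [1,4], [2,3], [2,4], [3,4]
  2-simplices (4): [1,2,3], [1,2,4], [1,3,4], [2,3,4]

Hence C_0 ≅ Z^4, C_1 ≅ Z^6, C_2 ≅ Z^4.

∂_1: C_1 → C_0 is given by ∂[p,q] = [q] − [p].
The 4×6 boundary matrix has rank 3 and Smith normal form diag(1,1,1).

The boundary map ∂_2: C_2 → C_1 maps a triangle to the signed sum of its edges. For instance
  ∂[2,3,4] = [3,4] − [2,4] + [2,3],
  ∂[1,2,3] = [2,3] − [1,3] + [1,2].
This gives a 6×4 integer matrix of rank 3; reducing to Smith normal form yields diagonal entries (1,1,1).

From H_k ≅ ker(∂_k) / im(∂_{k+1}) we obtain:

  H_0: rank C_0 − rank ∂_1 = 4 − 3 = 1, and the invariant factors of ∂_1 are all 1, so H_0 ≅ Z.
  H_1: rank ker ∂_1 − rank ∂_2 = (6 − 3) − 3 = 0, and the invariant factors of ∂_2 are all 1, so H_1 ≅ 0.
  H_2: rank ker ∂_2 − rank ∂_3 = (4 − 3) − 0 = 1, and there is no ∂_3, so H_2 ≅ Z.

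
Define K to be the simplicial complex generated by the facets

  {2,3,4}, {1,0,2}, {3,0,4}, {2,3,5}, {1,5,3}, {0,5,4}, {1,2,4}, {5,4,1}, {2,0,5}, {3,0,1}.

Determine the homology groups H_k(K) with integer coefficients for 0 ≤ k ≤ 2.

H_0 ≅ Z,  H_1 ≅ Z/2Z,  H_2 = 0.

Fix the vertex order 0 < 1 < 2 < 3 < 4 < 5 and write every simplex with vertices in increasing order. Then dim K = 2 and the simplices of K are:

  0-simplices (6): [0], [1], [2], [3], [4], [5]
  1-simplices (15): [0,1], [0,2], [0,3], [0,4], [0,5], [1,2], [1,3], [1,4], [1,5], [2,3], [2,4], [2,5], [3,4], [3,5], [4,5]
  2-simplices (10): [0,1,2], [0,1,3], [0,2,5], [0,3,4], [0,4,5], [1,2,4], [1,3,5], [1,4,5], [2,3,4], [2,3,5]

Hence C_0 ≅ Z^6, C_1 ≅ Z^15, C_2 ≅ Z^10.

The boundary map ∂_1: C_1 → C_0 is given by ∂[p,q] = [q] − [p]. For instance
  ∂[0,1] = [1] − [0].
This gives a 6×15 integer matrix of rank 5; reducing to Smith normal form yields diagonal entries (1,1,1,1,1).

∂_2: C_2 → C_1 sends each 2-simplex [p,q,r] to [q,r] − [p,r] + [p,q]. For instance
  ∂[0,1,2] = [1,2] − [0,2] + [0,1],
  ∂[0,4,5] = [4,5] − [0,5] + [0,4].
The 15×10 boundary matrix has rank 10 and Smith normal form diag(1,1,1,1,1,1,1,1,1,2).

From H_k ≅ ker(∂_k) / im(∂_{k+1}) we obtain:

  H_0: rank C_0 − rank ∂_1 = 6 − 5 = 1, and the invariant factors of ∂_1 are all 1, so H_0 ≅ Z.
  H_1: rank ker ∂_1 − rank ∂_2 = (15 − 5) − 10 = 0, and ∂_2 has invariant factor 2 > 1, so H_1 ≅ Z/2Z.
  H_2: rank ker ∂_2 − rank ∂_3 = (10 − 10) − 0 = 0, and there is no ∂_3, so H_2 ≅ 0.

As a check, the Euler characteristic is 6 − 15 + 10 = 1, which agrees with 1 − 0 + 0 = 1.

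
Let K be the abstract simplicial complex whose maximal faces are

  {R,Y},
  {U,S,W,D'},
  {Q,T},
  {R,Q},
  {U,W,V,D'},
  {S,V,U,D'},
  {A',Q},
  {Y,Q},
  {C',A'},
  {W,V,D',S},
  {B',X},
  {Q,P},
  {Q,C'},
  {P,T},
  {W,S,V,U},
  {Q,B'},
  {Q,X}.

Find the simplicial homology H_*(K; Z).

H_0 = Z^2,  H_1 = Z^4,  H_2 = 0,  H_3 = Z.

Order the vertices as P < Q < R < S < T < U < V < W < X < Y < A' < B' < C' < D'. Listing each simplex with vertices in this order, K has dimension 3 with simplices:

  0-simplices (14): [P], [Q], [R], [S], [T], [U], [V], [W], [X], [Y], [A'], [B'], [C'], [D']
  1-simplices (22): (22 of them)
  2-simplices (10): [S,U,V], [S,U,W], [S,U,D'], [S,V,W], [S,V,D'], [S,W,D'], [U,V,W], [U,V,D'], [U,W,D'], [V,W,D']
  3-simplices (5): [S,U,V,W], [S,U,V,D'], [S,U,W,D'], [S,V,W,D'], [U,V,W,D']

giving chain groups C_0 ≅ Z^14, C_1 ≅ Z^22, C_2 ≅ Z^10, C_3 ≅ Z^5.

∂_1: C_1 → C_0 is given by ∂[p,q] = [q] − [p]. For instance
  ∂[R,Y] = [Y] − [R].
The resulting 14×22 matrix has rank 12, and its Smith normal form has invariant factors (1,1,1,1,1,1,1,1,1,1,1,1).

∂_2: C_2 → C_1 maps a triangle to the signed sum of its edges. For instance
  ∂[U,W,D'] = [W,D'] − [U,D'] + [U,W],
  ∂[U,V,D'] = [V,D'] − [U,D'] + [U,V].
As a 22×10 matrix over Z this has rank 6, with invariant factors (1,1,1,1,1,1).

Boundary ∂_3: C_3 → C_2 sends each 3-simplex σ to the alternating sum Σ_i (−1)^i (σ with its i-th vertex removed). For instance
  ∂[S,V,W,D'] = [V,W,D'] − [S,W,D'] + [S,V,D'] − [S,V,W],
  ∂[S,U,W,D'] = [U,W,D'] − [S,W,D'] + [S,U,D'] − [S,U,W].
The 10×5 boundary matrix has rank 4 and Smith normal form diag(1,1,1,1).

Computing H_k = (kernel of ∂_k) / (image of ∂_{k+1}):

  H_0: rank C_0 − rank ∂_1 = 14 − 12 = 2, and the invariant factors of ∂_1 are all 1, so H_0 ≅ Z^2.
  H_1: rank ker ∂_1 − rank ∂_2 = (22 − 12) − 6 = 4, and the invariant factors of ∂_2 are all 1, so H_1 ≅ Z^4.
  H_2: rank ker ∂_2 − rank ∂_3 = (10 − 6) − 4 = 0, and the invariant factors of ∂_3 are all 1, so H_2 ≅ 0.
  H_3: rank ker ∂_3 − rank ∂_4 = (5 − 4) − 0 = 1, and there is no ∂_4, so H_3 ≅ Z.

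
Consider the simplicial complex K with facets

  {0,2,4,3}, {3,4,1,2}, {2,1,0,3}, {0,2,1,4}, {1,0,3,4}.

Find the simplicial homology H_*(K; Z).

H_0 ≅ Z,  H_1 = 0,  H_2 = 0,  H_3 ≅ Z.

Fix the vertex order 0 < 1 < 2 < 3 < 4 and write every simplex with vertices in increasing order. Then dim K = 3 and the simplices of K are:

  0-simplices (5): [0], [1], [2], [3], [4]
  1-simplices (10): [0,1], [0,2], [0,3], [0,4], [1,2], [1,3], [1,4], [2,3], [2,4], [3,4]
  2-simplices (10): [0,1,2], [0,1,3], [0,1,4], [0,2,3], [0,2,4], [0,3,4], [1,2,3], [1,2,4], [1,3,4], [2,3,4]
  3-simplices (5): [0,1,2,3], [0,1,2,4], [0,1,3,4], [0,2,3,4], [1,2,3,4]

Hence C_0 ≅ Z^5, C_1 ≅ Z^10, C_2 ≅ Z^10, C_3 ≅ Z^5.

∂_1: C_1 → C_0 maps an edge to its endpoints' difference, ∂[p,q] = q − p. For instance
  ∂[0,3] = [3] − [0].
The resulting 5×10 matrix has rank 4, and its Smith normal form has invariant factors (1,1,1,1).

The boundary map ∂_2: C_2 → C_1 acts by ∂[p,q,r] = [q,r] − [p,r] + [p,q]. For instance
  ∂[1,2,4] = [2,4] − [1,4] + [1,2],
  ∂[2,3,4] = [3,4] − [2,4] + [2,3].
As a 10×10 matrix over Z this has rank 6, with invariant factors (1,1,1,1,1,1).

The boundary map ∂_3: C_3 → C_2 sends each 3-simplex σ to the alternating sum Σ_i (−1)^i (σ with its i-th vertex removed). For instance
  ∂[0,2,3,4] = [2,3,4] − [0,3,4] + [0,2,4] − [0,2,3],
  ∂[0,1,2,3] = [1,2,3] − [0,2,3] + [0,1,3] − [0,1,2].
This gives a 10×5 integer matrix of rank 4; reducing to Smith normal form yields diagonal entries (1,1,1,1).

Computing H_k = (kernel of ∂_k) / (image of ∂_{k+1}):

  H_0: rank C_0 − rank ∂_1 = 5 − 4 = 1, and the invariant factors of ∂_1 are all 1, so H_0 ≅ Z.
  H_1: rank ker ∂_1 − rank ∂_2 = (10 − 4) − 6 = 0, and the invariant factors of ∂_2 are all 1, so H_1 ≅ 0.
  H_2: rank ker ∂_2 − rank ∂_3 = (10 − 6) − 4 = 0, and the invariant factors of ∂_3 are all 1, so H_2 ≅ 0.
  H_3: rank ker ∂_3 − rank ∂_4 = (5 − 4) − 0 = 1, and there is no ∂_4, so H_3 ≅ Z.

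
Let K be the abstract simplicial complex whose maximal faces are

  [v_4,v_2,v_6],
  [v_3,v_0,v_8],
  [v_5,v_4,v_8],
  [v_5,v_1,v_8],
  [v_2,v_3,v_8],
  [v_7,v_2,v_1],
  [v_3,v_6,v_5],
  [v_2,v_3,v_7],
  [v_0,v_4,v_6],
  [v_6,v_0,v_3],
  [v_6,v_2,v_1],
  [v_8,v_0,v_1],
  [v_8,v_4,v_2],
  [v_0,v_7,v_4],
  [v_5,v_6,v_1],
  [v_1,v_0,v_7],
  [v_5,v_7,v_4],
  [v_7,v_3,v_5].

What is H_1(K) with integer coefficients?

H_1 ≅ Z^2.

We work with the vertex ordering v_0 < v_1 < v_2 < v_3 < v_4 < v_5 < v_6 < v_7 < v_8. The simplices of K, each written with vertices in increasing order, are:

  0-simplices (9): [v_0], [v_1], [v_2], [v_3], [v_4], [v_5], [v_6], [v_7], [v_8]
  1-simplices (27): (27 of them)
  2-simplices (18): (18 of them)

Hence C_0 ≅ Z^9, C_1 ≅ Z^27, C_2 ≅ Z^18.

Boundary ∂_1: C_1 → C_0 is given by ∂[p,q] = [q] − [p].
As a 9×27 matrix over Z this has rank 8, with invariant factors (1,1,1,1,1,1,1,1).

∂_2: C_2 → C_1 maps a triangle to the signed sum of its edges. For instance
  ∂[v_1,v_5,v_6] = [v_5,v_6] − [v_1,v_6] + [v_1,v_5],
  ∂[v_2,v_3,v_8] = [v_3,v_8] − [v_2,v_8] + [v_2,v_3].
The resulting 27×18 matrix has rank 17, and its Smith normal form has invariant factors (1,1,1,1,1,1,1,1,1,1,1,1,1,1,1,1,1).

Reading off H_k = ker ∂_k / im ∂_{k+1}:

  H_1: rank ker ∂_1 − rank ∂_2 = (27 − 8) − 17 = 2, and the invariant factors of ∂_2 are all 1, so H_1 = Z^2.

(K is a triangulation of the torus T^2.)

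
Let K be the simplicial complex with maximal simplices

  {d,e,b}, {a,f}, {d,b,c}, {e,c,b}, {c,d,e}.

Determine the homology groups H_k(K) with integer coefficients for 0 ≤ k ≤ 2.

H_0 ≅ Z^2,  H_1 = 0,  H_2 ≅ Z.

K has 6 vertices, 7 edges, 4 triangles.
rank ∂_0 = 0, rank ∂_1 = 4 ⇒ b_0 = 6 − 0 − 4 = 2; all invariant factors of ∂_1 are 1 so no torsion. So H_0 = Z^2.
rank ∂_1 = 4, rank ∂_2 = 3 ⇒ b_1 = 7 − 4 − 3 = 0; all invariant factors of ∂_2 are 1 so no torsion. So H_1 = 0.
rank ∂_2 = 3, rank ∂_3 = 0 ⇒ b_2 = 4 − 3 − 0 = 1. So H_2 = Z.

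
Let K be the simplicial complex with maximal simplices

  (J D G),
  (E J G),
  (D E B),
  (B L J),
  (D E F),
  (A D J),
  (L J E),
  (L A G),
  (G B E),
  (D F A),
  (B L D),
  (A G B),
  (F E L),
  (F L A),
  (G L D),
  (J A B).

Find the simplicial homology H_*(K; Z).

H_0 = Z,  H_1 = Z^2,  H_2 = Z.

Fix the vertex order A < B < D < E < F < G < J < L and write every simplex with vertices in increasing order. Then dim K = 2 and the simplices of K are:

  0-simplices (8): A, B, D, E, F, G, J, L
  1-simplices (24): AB, AD, AF, AG, AJ, AL, BD, BE, BG, BJ, BL, DE, DF, DG, DJ, DL, EF, EG, EJ, EL, FL, GJ, GL, JL
  2-simplices (16): ABG, ABJ, ADF, ADJ, AFL, AGL, BDE, BDL, BEG, BJL, DEF, DGJ, DGL, EFL, EGJ, EJL

giving chain groups C_0 ≅ Z^8, C_1 ≅ Z^24, C_2 ≅ Z^16.

Boundary ∂_1: C_1 → C_0 is given by ∂[p,q] = [q] − [p]. For instance
  ∂EF = F − E.
As a 8×24 matrix over Z this has rank 7, with invariant factors (1,1,1,1,1,1,1).

The boundary map ∂_2: C_2 → C_1 maps a triangle to the signed sum of its edges. For instance
  ∂DGJ = GJ − DJ + DG,
  ∂AGL = GL − AL + AG.
The resulting 24×16 matrix has rank 15, and its Smith normal form has invariant factors (1,1,1,1,1,1,1,1,1,1,1,1,1,1,1).

Reading off H_k = ker ∂_k / im ∂_{k+1}:

  H_0: rank C_0 − rank ∂_1 = 8 − 7 = 1, and the invariant factors of ∂_1 are all 1, so H_0 = Z.
  H_1: rank ker ∂_1 − rank ∂_2 = (24 − 7) − 15 = 2, and the invariant factors of ∂_2 are all 1, so H_1 = Z^2.
  H_2: rank ker ∂_2 − rank ∂_3 = (16 − 15) − 0 = 1, and there is no ∂_3, so H_2 = Z.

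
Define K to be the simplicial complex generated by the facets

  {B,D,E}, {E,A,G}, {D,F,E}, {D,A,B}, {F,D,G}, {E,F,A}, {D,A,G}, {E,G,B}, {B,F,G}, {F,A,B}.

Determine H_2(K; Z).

We work with the vertex ordering A < B < D < E < F < G. The simplices of K, each written with vertices in increasing order, are:

  0-simplices (6): A, B, D, E, F, G
  1-simplices (15): AB, AD, AE, AF, AG, BD, BE, BF, BG, DE, DF, DG, EF, EG, FG
  2-simplices (10): ABD, ABF, ADG, AEF, AEG, BDE, BEG, BFG, DEF, DFG

Hence C_0 ≅ Z^6, C_1 ≅ Z^15, C_2 ≅ Z^10.

The boundary map ∂_1: C_1 → C_0 maps an edge to its endpoints' difference, ∂[p,q] = q − p. For instance
  ∂DF = F − D.
The 6×15 boundary matrix has rank 5 and Smith normal form diag(1,1,1,1,1).

Boundary ∂_2: C_2 → C_1 sends each 2-simplex [p,q,r] to [q,r] − [p,r] + [p,q]. For instance
  ∂AEG = EG − AG + AE,
  ∂ABD = BD − AD + AB.
This gives a 15×10 integer matrix of rank 10; reducing to Smith normal form yields diagonal entries (1,1,1,1,1,1,1,1,1,2).

Reading off H_k = ker ∂_k / im ∂_{k+1}:

  H_2: rank ker ∂_2 − rank ∂_3 = (10 − 10) − 0 = 0, and there is no ∂_3, so H_2 ≅ 0.

H_2 ≅ 0.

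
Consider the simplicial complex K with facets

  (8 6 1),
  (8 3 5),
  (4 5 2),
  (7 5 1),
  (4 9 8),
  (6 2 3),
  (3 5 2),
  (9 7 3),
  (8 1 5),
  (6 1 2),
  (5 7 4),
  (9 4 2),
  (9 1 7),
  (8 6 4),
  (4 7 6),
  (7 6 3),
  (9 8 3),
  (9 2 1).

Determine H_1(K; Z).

H_1 ≅ Z^2.

We work with the vertex ordering 1 < 2 < 3 < 4 < 5 < 6 < 7 < 8 < 9. The simplices of K, each written with vertices in increasing order, are:

  0-simplices (9): [1], [2], [3], [4], [5], [6], [7], [8], [9]
  1-simplices (27): (27 of them)
  2-simplices (18): [1,2,6], [1,2,9], [1,5,7], [1,5,8], [1,6,8], [1,7,9], [2,3,5], [2,3,6], [2,4,5], [2,4,9], [3,5,8], [3,6,7], [3,7,9], [3,8,9], [4,5,7], [4,6,7], [4,6,8], [4,8,9]

giving chain groups C_0 ≅ Z^9, C_1 ≅ Z^27, C_2 ≅ Z^18.

∂_1: C_1 → C_0 sends each edge [p,q] (with p < q) to q − p.
The 9×27 boundary matrix has rank 8 and Smith normal form diag(1,1,1,1,1,1,1,1).

Boundary ∂_2: C_2 → C_1 acts by ∂[p,q,r] = [q,r] − [p,r] + [p,q]. For instance
  ∂[1,2,9] = [2,9] − [1,9] + [1,2],
  ∂[1,5,7] = [5,7] − [1,7] + [1,5].
This gives a 27×18 integer matrix of rank 17; reducing to Smith normal form yields diagonal entries (1,1,1,1,1,1,1,1,1,1,1,1,1,1,1,1,1).

Reading off H_k = ker ∂_k / im ∂_{k+1}:

  H_1: rank ker ∂_1 − rank ∂_2 = (27 − 8) − 17 = 2, and the invariant factors of ∂_2 are all 1, so H_1 = Z^2.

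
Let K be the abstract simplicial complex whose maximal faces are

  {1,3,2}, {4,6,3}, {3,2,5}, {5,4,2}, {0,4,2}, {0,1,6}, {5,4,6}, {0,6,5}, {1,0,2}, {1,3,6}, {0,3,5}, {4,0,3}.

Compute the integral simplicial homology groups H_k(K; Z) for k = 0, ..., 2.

K has 7 vertices, 18 edges, 12 triangles.
rank ∂_0 = 0, rank ∂_1 = 6 ⇒ b_0 = 7 − 0 − 6 = 1; all invariant factors of ∂_1 are 1 so no torsion. So H_0 = Z.
rank ∂_1 = 6, rank ∂_2 = 12 ⇒ b_1 = 18 − 6 − 12 = 0; ∂_2 has invariant factor(s) [2] giving torsion. So H_1 = Z/2Z.
rank ∂_2 = 12, rank ∂_3 = 0 ⇒ b_2 = 12 − 12 − 0 = 0. So H_2 = 0.

H_0 ≅ Z,  H_1 ≅ Z/2Z,  H_2 = 0.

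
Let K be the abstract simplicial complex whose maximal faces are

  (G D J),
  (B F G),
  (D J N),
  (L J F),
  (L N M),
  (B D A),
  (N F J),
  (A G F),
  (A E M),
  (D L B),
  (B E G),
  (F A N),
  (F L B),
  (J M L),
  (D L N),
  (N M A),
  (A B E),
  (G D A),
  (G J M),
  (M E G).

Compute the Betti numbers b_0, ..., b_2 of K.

Take the total order A < B < D < E < F < G < J < L < M < N on the vertex set. Then K (dimension 2) consists of the simplices:

  0-simplices (10): A, B, D, E, F, G, J, L, M, N
  1-simplices (30): AB, AD, AE, AF, AG, AM, AN, BD, BE, BF, BG, BL, DG, DJ, DL, DN, EG, EM, FG, FJ, FL, FN, GJ, GM, JL, JM, JN, LM, LN, MN
  2-simplices (20): ABD, ABE, ADG, AEM, AFG, AFN, AMN, BDL, BEG, BFG, BFL, DGJ, DJN, DLN, EGM, FJL, FJN, GJM, JLM, LMN

so the chain groups are C_0 ≅ Z^10, C_1 ≅ Z^30, C_2 ≅ Z^20.

∂_1: C_1 → C_0 maps an edge to its endpoints' difference, ∂[p,q] = q − p. For instance
  ∂MN = N − M.
The resulting 10×30 matrix has rank 9, and its Smith normal form has invariant factors (1,1,1,1,1,1,1,1,1).

Boundary ∂_2: C_2 → C_1 maps a triangle to the signed sum of its edges. For instance
  ∂EGM = GM − EM + EG,
  ∂DLN = LN − DN + DL.
The resulting 30×20 matrix has rank 20, and its Smith normal form has invariant factors (1,1,1,1,1,1,1,1,1,1,1,1,1,1,1,1,1,1,1,2).

Now H_k = ker ∂_k / im ∂_{k+1}, so:

  H_0: rank C_0 − rank ∂_1 = 10 − 9 = 1, and the invariant factors of ∂_1 are all 1, so H_0 ≅ Z.
  H_1: rank ker ∂_1 − rank ∂_2 = (30 − 9) − 20 = 1, and ∂_2 has invariant factor 2 > 1, so H_1 ≅ Z ⊕ Z/2.
  H_2: rank ker ∂_2 − rank ∂_3 = (20 − 20) − 0 = 0, and there is no ∂_3, so H_2 ≅ 0.

Hence the Betti numbers are b_0 = 1, b_1 = 1, b_2 = 0.

b_0 = 1, b_1 = 1, b_2 = 0.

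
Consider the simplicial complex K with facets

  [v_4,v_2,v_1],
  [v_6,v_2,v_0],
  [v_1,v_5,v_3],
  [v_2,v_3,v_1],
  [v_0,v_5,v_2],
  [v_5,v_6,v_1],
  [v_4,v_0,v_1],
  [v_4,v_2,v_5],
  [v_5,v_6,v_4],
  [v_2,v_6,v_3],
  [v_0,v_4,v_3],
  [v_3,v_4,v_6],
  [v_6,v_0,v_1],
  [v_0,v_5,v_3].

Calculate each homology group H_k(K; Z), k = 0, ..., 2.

Fix the vertex order v_0 < v_1 < v_2 < v_3 < v_4 < v_5 < v_6 and write every simplex with vertices in increasing order. Then dim K = 2 and the simplices of K are:

  0-simplices (7): [v_0], [v_1], [v_2], [v_3], [v_4], [v_5], [v_6]
  1-simplices (21): (21 of them)
  2-simplices (14): (14 of them)

Hence C_0 ≅ Z^7, C_1 ≅ Z^21, C_2 ≅ Z^14.

The boundary map ∂_1: C_1 → C_0 sends each edge [p,q] (with p < q) to q − p. For instance
  ∂[v_4,v_5] = [v_5] − [v_4].
As a 7×21 matrix over Z this has rank 6, with invariant factors (1,1,1,1,1,1).

∂_2: C_2 → C_1 sends each 2-simplex [p,q,r] to [q,r] − [p,r] + [p,q]. For instance
  ∂[v_0,v_2,v_6] = [v_2,v_6] − [v_0,v_6] + [v_0,v_2],
  ∂[v_1,v_2,v_3] = [v_2,v_3] − [v_1,v_3] + [v_1,v_2].
As a 21×14 matrix over Z this has rank 13, with invariant factors (1,1,1,1,1,1,1,1,1,1,1,1,1).

Now H_k = ker ∂_k / im ∂_{k+1}, so:

  H_0: rank C_0 − rank ∂_1 = 7 − 6 = 1, and the invariant factors of ∂_1 are all 1, so H_0 = Z.
  H_1: rank ker ∂_1 − rank ∂_2 = (21 − 6) − 13 = 2, and the invariant factors of ∂_2 are all 1, so H_1 = Z^2.
  H_2: rank ker ∂_2 − rank ∂_3 = (14 − 13) − 0 = 1, and there is no ∂_3, so H_2 = Z.

H_0 ≅ Z,  H_1 ≅ Z^2,  H_2 ≅ Z.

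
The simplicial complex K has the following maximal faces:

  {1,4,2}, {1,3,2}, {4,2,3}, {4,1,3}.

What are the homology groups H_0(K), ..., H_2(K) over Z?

H_0 = Z,  H_1 = 0,  H_2 = Z.

Order the vertices as 1 < 2 < 3 < 4. Listing each simplex with vertices in this order, K has dimension 2 with simplices:

  0-simplices (4): [1], [2], [3], [4]
  1-simplices (6): [1,2], [1,3], [1,4], [2,3], [2,4], [3,4]
  2-simplices (4): [1,2,3], [1,2,4], [1,3,4], [2,3,4]

so the chain groups are C_0 ≅ Z^4, C_1 ≅ Z^6, C_2 ≅ Z^4.

The boundary map ∂_1: C_1 → C_0 is given by ∂[p,q] = [q] − [p]. For instance
  ∂[1,2] = [2] − [1].
As a 4×6 matrix over Z this has rank 3, with invariant factors (1,1,1).

Boundary ∂_2: C_2 → C_1 acts by ∂[p,q,r] = [q,r] − [p,r] + [p,q]. For instance
  ∂[1,2,4] = [2,4] − [1,4] + [1,2],
  ∂[2,3,4] = [3,4] − [2,4] + [2,3].
The 6×4 boundary matrix has rank 3 and Smith normal form diag(1,1,1).

Computing H_k = (kernel of ∂_k) / (image of ∂_{k+1}):

  H_0: rank C_0 − rank ∂_1 = 4 − 3 = 1, and the invariant factors of ∂_1 are all 1, so H_0 ≅ Z.
  H_1: rank ker ∂_1 − rank ∂_2 = (6 − 3) − 3 = 0, and the invariant factors of ∂_2 are all 1, so H_1 ≅ 0.
  H_2: rank ker ∂_2 − rank ∂_3 = (4 − 3) − 0 = 1, and there is no ∂_3, so H_2 ≅ Z.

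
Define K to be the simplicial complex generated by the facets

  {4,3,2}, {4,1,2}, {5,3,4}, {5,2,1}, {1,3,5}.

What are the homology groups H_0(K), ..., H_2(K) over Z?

H_0 = Z,  H_1 = Z,  H_2 = 0.

K has 5 vertices, 10 edges, 5 triangles.
rank ∂_0 = 0, rank ∂_1 = 4 ⇒ b_0 = 5 − 0 − 4 = 1; all invariant factors of ∂_1 are 1 so no torsion. So H_0 ≅ Z.
rank ∂_1 = 4, rank ∂_2 = 5 ⇒ b_1 = 10 − 4 − 5 = 1; all invariant factors of ∂_2 are 1 so no torsion. So H_1 ≅ Z.
rank ∂_2 = 5, rank ∂_3 = 0 ⇒ b_2 = 5 − 5 − 0 = 0. So H_2 ≅ 0.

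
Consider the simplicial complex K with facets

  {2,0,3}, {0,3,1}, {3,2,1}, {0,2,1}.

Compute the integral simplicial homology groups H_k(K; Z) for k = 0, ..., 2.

H_0 = Z,  H_1 = 0,  H_2 = Z.

Fix the vertex order 0 < 1 < 2 < 3 and write every simplex with vertices in increasing order. Then dim K = 2 and the simplices of K are:

  0-simplices (4): [0], [1], [2], [3]
  1-simplices (6): [0,1], [0,2], [0,3], [1,2], [1,3], [2,3]
  2-simplices (4): [0,1,2], [0,1,3], [0,2,3], [1,2,3]

Hence C_0 ≅ Z^4, C_1 ≅ Z^6, C_2 ≅ Z^4.

The boundary map ∂_1: C_1 → C_0 maps an edge to its endpoints' difference, ∂[p,q] = q − p. For instance
  ∂[1,3] = [3] − [1].
The 4×6 boundary matrix has rank 3 and Smith normal form diag(1,1,1).

Boundary ∂_2: C_2 → C_1 maps a triangle to the signed sum of its edges. For instance
  ∂[0,2,3] = [2,3] − [0,3] + [0,2],
  ∂[0,1,3] = [1,3] − [0,3] + [0,1].
The resulting 6×4 matrix has rank 3, and its Smith normal form has invariant factors (1,1,1).

Computing H_k = (kernel of ∂_k) / (image of ∂_{k+1}):

  H_0: rank C_0 − rank ∂_1 = 4 − 3 = 1, and the invariant factors of ∂_1 are all 1, so H_0 = Z.
  H_1: rank ker ∂_1 − rank ∂_2 = (6 − 3) − 3 = 0, and the invariant factors of ∂_2 are all 1, so H_1 = 0.
  H_2: rank ker ∂_2 − rank ∂_3 = (4 − 3) − 0 = 1, and there is no ∂_3, so H_2 = Z.

As a check, the Euler characteristic is 4 − 6 + 4 = 2, which agrees with 1 − 0 + 1 = 2.
(K is a triangulation of the 2-sphere S^2.)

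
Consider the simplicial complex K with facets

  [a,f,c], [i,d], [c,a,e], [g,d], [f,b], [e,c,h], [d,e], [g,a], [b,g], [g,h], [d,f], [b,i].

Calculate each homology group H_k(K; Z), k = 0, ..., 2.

Order the vertices as a < b < c < d < e < f < g < h < i. Listing each simplex with vertices in this order, K has dimension 2 with simplices:

  0-simplices (9): a, b, c, d, e, f, g, h, i
  1-simplices (16): ac, ae, af, ag, bf, bg, bi, ce, cf, ch, de, df, dg, di, eh, gh
  2-simplices (3): ace, acf, ceh

giving chain groups C_0 ≅ Z^9, C_1 ≅ Z^16, C_2 ≅ Z^3.

Boundary ∂_1: C_1 → C_0 is given by ∂[p,q] = [q] − [p]. For instance
  ∂di = i − d.
The resulting 9×16 matrix has rank 8, and its Smith normal form has invariant factors (1,1,1,1,1,1,1,1).

∂_2: C_2 → C_1 sends each 2-simplex [p,q,r] to [q,r] − [p,r] + [p,q]. For instance
  ∂acf = cf − af + ac,
  ∂ace = ce − ae + ac.
This gives a 16×3 integer matrix of rank 3; reducing to Smith normal form yields diagonal entries (1,1,1).

Reading off H_k = ker ∂_k / im ∂_{k+1}:

  H_0: rank C_0 − rank ∂_1 = 9 − 8 = 1, and the invariant factors of ∂_1 are all 1, so H_0 ≅ Z.
  H_1: rank ker ∂_1 − rank ∂_2 = (16 − 8) − 3 = 5, and the invariant factors of ∂_2 are all 1, so H_1 ≅ Z^5.
  H_2: rank ker ∂_2 − rank ∂_3 = (3 − 3) − 0 = 0, and there is no ∂_3, so H_2 ≅ 0.

As a check, the Euler characteristic is 9 − 16 + 3 = -4, which agrees with 1 − 5 + 0 = -4.

H_0 ≅ Z,  H_1 ≅ Z^5,  H_2 = 0.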